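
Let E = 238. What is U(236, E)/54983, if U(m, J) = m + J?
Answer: 474/54983 ≈ 0.0086208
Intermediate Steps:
U(m, J) = J + m
U(236, E)/54983 = (238 + 236)/54983 = 474*(1/54983) = 474/54983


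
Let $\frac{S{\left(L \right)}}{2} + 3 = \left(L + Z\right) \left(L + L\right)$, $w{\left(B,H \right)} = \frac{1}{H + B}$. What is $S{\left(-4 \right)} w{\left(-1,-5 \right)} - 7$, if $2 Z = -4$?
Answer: $-22$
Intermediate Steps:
$Z = -2$ ($Z = \frac{1}{2} \left(-4\right) = -2$)
$w{\left(B,H \right)} = \frac{1}{B + H}$
$S{\left(L \right)} = -6 + 4 L \left(-2 + L\right)$ ($S{\left(L \right)} = -6 + 2 \left(L - 2\right) \left(L + L\right) = -6 + 2 \left(-2 + L\right) 2 L = -6 + 2 \cdot 2 L \left(-2 + L\right) = -6 + 4 L \left(-2 + L\right)$)
$S{\left(-4 \right)} w{\left(-1,-5 \right)} - 7 = \frac{-6 - -32 + 4 \left(-4\right)^{2}}{-1 - 5} - 7 = \frac{-6 + 32 + 4 \cdot 16}{-6} - 7 = \left(-6 + 32 + 64\right) \left(- \frac{1}{6}\right) - 7 = 90 \left(- \frac{1}{6}\right) - 7 = -15 - 7 = -22$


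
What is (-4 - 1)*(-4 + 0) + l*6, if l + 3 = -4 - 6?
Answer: -58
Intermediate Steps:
l = -13 (l = -3 + (-4 - 6) = -3 - 10 = -13)
(-4 - 1)*(-4 + 0) + l*6 = (-4 - 1)*(-4 + 0) - 13*6 = -5*(-4) - 78 = 20 - 78 = -58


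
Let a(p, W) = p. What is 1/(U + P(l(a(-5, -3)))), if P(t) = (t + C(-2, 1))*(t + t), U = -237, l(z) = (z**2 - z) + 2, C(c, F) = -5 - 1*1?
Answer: 1/1427 ≈ 0.00070077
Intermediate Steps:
C(c, F) = -6 (C(c, F) = -5 - 1 = -6)
l(z) = 2 + z**2 - z
P(t) = 2*t*(-6 + t) (P(t) = (t - 6)*(t + t) = (-6 + t)*(2*t) = 2*t*(-6 + t))
1/(U + P(l(a(-5, -3)))) = 1/(-237 + 2*(2 + (-5)**2 - 1*(-5))*(-6 + (2 + (-5)**2 - 1*(-5)))) = 1/(-237 + 2*(2 + 25 + 5)*(-6 + (2 + 25 + 5))) = 1/(-237 + 2*32*(-6 + 32)) = 1/(-237 + 2*32*26) = 1/(-237 + 1664) = 1/1427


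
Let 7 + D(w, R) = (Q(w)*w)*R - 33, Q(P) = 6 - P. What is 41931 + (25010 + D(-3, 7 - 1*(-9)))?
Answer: 66469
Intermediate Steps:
D(w, R) = -40 + R*w*(6 - w) (D(w, R) = -7 + (((6 - w)*w)*R - 33) = -7 + ((w*(6 - w))*R - 33) = -7 + (R*w*(6 - w) - 33) = -7 + (-33 + R*w*(6 - w)) = -40 + R*w*(6 - w))
41931 + (25010 + D(-3, 7 - 1*(-9))) = 41931 + (25010 + (-40 - 1*(7 - 1*(-9))*(-3)*(-6 - 3))) = 41931 + (25010 + (-40 - 1*(7 + 9)*(-3)*(-9))) = 41931 + (25010 + (-40 - 1*16*(-3)*(-9))) = 41931 + (25010 + (-40 - 432)) = 41931 + (25010 - 472) = 41931 + 24538 = 66469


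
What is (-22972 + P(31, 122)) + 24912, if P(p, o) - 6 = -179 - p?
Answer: 1736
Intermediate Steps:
P(p, o) = -173 - p (P(p, o) = 6 + (-179 - p) = -173 - p)
(-22972 + P(31, 122)) + 24912 = (-22972 + (-173 - 1*31)) + 24912 = (-22972 + (-173 - 31)) + 24912 = (-22972 - 204) + 24912 = -23176 + 24912 = 1736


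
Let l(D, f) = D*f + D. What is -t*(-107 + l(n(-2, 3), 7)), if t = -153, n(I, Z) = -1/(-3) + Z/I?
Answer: -17799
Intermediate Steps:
n(I, Z) = 1/3 + Z/I (n(I, Z) = -1*(-1/3) + Z/I = 1/3 + Z/I)
l(D, f) = D + D*f
-t*(-107 + l(n(-2, 3), 7)) = -(-153)*(-107 + ((3 + (1/3)*(-2))/(-2))*(1 + 7)) = -(-153)*(-107 - (3 - 2/3)/2*8) = -(-153)*(-107 - 1/2*7/3*8) = -(-153)*(-107 - 7/6*8) = -(-153)*(-107 - 28/3) = -(-153)*(-349)/3 = -1*17799 = -17799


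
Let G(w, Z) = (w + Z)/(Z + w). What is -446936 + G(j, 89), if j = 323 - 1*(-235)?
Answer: -446935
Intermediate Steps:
j = 558 (j = 323 + 235 = 558)
G(w, Z) = 1 (G(w, Z) = (Z + w)/(Z + w) = 1)
-446936 + G(j, 89) = -446936 + 1 = -446935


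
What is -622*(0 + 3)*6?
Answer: -11196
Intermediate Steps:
-622*(0 + 3)*6 = -1866*6 = -622*18 = -11196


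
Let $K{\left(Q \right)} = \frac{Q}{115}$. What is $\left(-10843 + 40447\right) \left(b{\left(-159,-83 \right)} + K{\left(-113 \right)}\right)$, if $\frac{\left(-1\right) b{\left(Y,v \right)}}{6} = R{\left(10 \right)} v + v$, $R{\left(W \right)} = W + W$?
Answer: $\frac{35600497428}{115} \approx 3.0957 \cdot 10^{8}$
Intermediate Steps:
$R{\left(W \right)} = 2 W$
$b{\left(Y,v \right)} = - 126 v$ ($b{\left(Y,v \right)} = - 6 \left(2 \cdot 10 v + v\right) = - 6 \left(20 v + v\right) = - 6 \cdot 21 v = - 126 v$)
$K{\left(Q \right)} = \frac{Q}{115}$ ($K{\left(Q \right)} = Q \frac{1}{115} = \frac{Q}{115}$)
$\left(-10843 + 40447\right) \left(b{\left(-159,-83 \right)} + K{\left(-113 \right)}\right) = \left(-10843 + 40447\right) \left(\left(-126\right) \left(-83\right) + \frac{1}{115} \left(-113\right)\right) = 29604 \left(10458 - \frac{113}{115}\right) = 29604 \cdot \frac{1202557}{115} = \frac{35600497428}{115}$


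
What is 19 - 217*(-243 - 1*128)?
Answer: 80526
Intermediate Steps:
19 - 217*(-243 - 1*128) = 19 - 217*(-243 - 128) = 19 - 217*(-371) = 19 + 80507 = 80526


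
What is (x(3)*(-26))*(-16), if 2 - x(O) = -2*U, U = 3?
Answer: 3328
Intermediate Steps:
x(O) = 8 (x(O) = 2 - (-2)*3 = 2 - 1*(-6) = 2 + 6 = 8)
(x(3)*(-26))*(-16) = (8*(-26))*(-16) = -208*(-16) = 3328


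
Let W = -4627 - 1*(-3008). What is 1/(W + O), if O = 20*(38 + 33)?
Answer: -1/199 ≈ -0.0050251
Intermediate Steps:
O = 1420 (O = 20*71 = 1420)
W = -1619 (W = -4627 + 3008 = -1619)
1/(W + O) = 1/(-1619 + 1420) = 1/(-199) = -1/199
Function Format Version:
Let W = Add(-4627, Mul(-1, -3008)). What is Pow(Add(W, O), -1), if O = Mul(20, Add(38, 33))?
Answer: Rational(-1, 199) ≈ -0.0050251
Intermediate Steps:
O = 1420 (O = Mul(20, 71) = 1420)
W = -1619 (W = Add(-4627, 3008) = -1619)
Pow(Add(W, O), -1) = Pow(Add(-1619, 1420), -1) = Pow(-199, -1) = Rational(-1, 199)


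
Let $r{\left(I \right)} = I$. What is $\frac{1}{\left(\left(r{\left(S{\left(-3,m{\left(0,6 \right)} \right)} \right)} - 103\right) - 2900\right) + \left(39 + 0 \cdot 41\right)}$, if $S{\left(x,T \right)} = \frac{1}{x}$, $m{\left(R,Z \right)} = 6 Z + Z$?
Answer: $- \frac{3}{8893} \approx -0.00033734$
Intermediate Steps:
$m{\left(R,Z \right)} = 7 Z$
$\frac{1}{\left(\left(r{\left(S{\left(-3,m{\left(0,6 \right)} \right)} \right)} - 103\right) - 2900\right) + \left(39 + 0 \cdot 41\right)} = \frac{1}{\left(\left(\frac{1}{-3} - 103\right) - 2900\right) + \left(39 + 0 \cdot 41\right)} = \frac{1}{\left(\left(- \frac{1}{3} - 103\right) - 2900\right) + \left(39 + 0\right)} = \frac{1}{\left(- \frac{310}{3} - 2900\right) + 39} = \frac{1}{- \frac{9010}{3} + 39} = \frac{1}{- \frac{8893}{3}} = - \frac{3}{8893}$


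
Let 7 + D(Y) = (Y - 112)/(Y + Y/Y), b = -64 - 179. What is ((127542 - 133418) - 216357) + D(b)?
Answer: -53781725/242 ≈ -2.2224e+5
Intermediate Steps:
b = -243
D(Y) = -7 + (-112 + Y)/(1 + Y) (D(Y) = -7 + (Y - 112)/(Y + Y/Y) = -7 + (-112 + Y)/(Y + 1) = -7 + (-112 + Y)/(1 + Y))
((127542 - 133418) - 216357) + D(b) = ((127542 - 133418) - 216357) + (-119 - 6*(-243))/(1 - 243) = (-5876 - 216357) + (-119 + 1458)/(-242) = -222233 - 1/242*1339 = -222233 - 1339/242 = -53781725/242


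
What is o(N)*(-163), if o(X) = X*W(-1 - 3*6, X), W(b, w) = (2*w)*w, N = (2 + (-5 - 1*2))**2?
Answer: -5093750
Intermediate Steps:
N = 25 (N = (2 + (-5 - 2))**2 = (2 - 7)**2 = (-5)**2 = 25)
W(b, w) = 2*w**2
o(X) = 2*X**3 (o(X) = X*(2*X**2) = 2*X**3)
o(N)*(-163) = (2*25**3)*(-163) = (2*15625)*(-163) = 31250*(-163) = -5093750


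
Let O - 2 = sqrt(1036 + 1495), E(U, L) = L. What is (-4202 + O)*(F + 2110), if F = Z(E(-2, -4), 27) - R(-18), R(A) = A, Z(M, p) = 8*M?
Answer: -8803200 + 2096*sqrt(2531) ≈ -8.6978e+6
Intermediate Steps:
O = 2 + sqrt(2531) (O = 2 + sqrt(1036 + 1495) = 2 + sqrt(2531) ≈ 52.309)
F = -14 (F = 8*(-4) - 1*(-18) = -32 + 18 = -14)
(-4202 + O)*(F + 2110) = (-4202 + (2 + sqrt(2531)))*(-14 + 2110) = (-4200 + sqrt(2531))*2096 = -8803200 + 2096*sqrt(2531)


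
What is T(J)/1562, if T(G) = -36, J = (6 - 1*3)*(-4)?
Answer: -18/781 ≈ -0.023047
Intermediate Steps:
J = -12 (J = (6 - 3)*(-4) = 3*(-4) = -12)
T(J)/1562 = -36/1562 = -36*1/1562 = -18/781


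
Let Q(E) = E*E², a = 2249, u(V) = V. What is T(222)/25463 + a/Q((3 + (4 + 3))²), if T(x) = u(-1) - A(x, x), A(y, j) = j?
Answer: -165733713/25463000000 ≈ -0.0065088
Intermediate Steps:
T(x) = -1 - x
Q(E) = E³
T(222)/25463 + a/Q((3 + (4 + 3))²) = (-1 - 1*222)/25463 + 2249/(((3 + (4 + 3))²)³) = (-1 - 222)*(1/25463) + 2249/(((3 + 7)²)³) = -223*1/25463 + 2249/((10²)³) = -223/25463 + 2249/(100³) = -223/25463 + 2249/1000000 = -165733713/25463000000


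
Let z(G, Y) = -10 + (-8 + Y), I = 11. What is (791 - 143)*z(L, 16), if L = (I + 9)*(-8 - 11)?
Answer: -1296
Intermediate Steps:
L = -380 (L = (11 + 9)*(-8 - 11) = 20*(-19) = -380)
z(G, Y) = -18 + Y
(791 - 143)*z(L, 16) = (791 - 143)*(-18 + 16) = 648*(-2) = -1296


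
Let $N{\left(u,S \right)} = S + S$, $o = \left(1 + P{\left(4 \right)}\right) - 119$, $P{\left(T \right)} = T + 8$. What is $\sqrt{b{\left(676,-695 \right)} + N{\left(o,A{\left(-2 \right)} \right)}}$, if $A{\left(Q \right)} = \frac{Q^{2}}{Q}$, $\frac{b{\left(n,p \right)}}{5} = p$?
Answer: $7 i \sqrt{71} \approx 58.983 i$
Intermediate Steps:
$b{\left(n,p \right)} = 5 p$
$P{\left(T \right)} = 8 + T$
$o = -106$ ($o = \left(1 + \left(8 + 4\right)\right) - 119 = \left(1 + 12\right) - 119 = 13 - 119 = -106$)
$A{\left(Q \right)} = Q$
$N{\left(u,S \right)} = 2 S$
$\sqrt{b{\left(676,-695 \right)} + N{\left(o,A{\left(-2 \right)} \right)}} = \sqrt{5 \left(-695\right) + 2 \left(-2\right)} = \sqrt{-3475 - 4} = \sqrt{-3479} = 7 i \sqrt{71}$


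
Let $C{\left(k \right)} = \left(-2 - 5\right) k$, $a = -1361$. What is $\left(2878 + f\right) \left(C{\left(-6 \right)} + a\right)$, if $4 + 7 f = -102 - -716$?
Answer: $- \frac{27377164}{7} \approx -3.911 \cdot 10^{6}$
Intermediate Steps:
$C{\left(k \right)} = - 7 k$
$f = \frac{610}{7}$ ($f = - \frac{4}{7} + \frac{-102 - -716}{7} = - \frac{4}{7} + \frac{-102 + 716}{7} = - \frac{4}{7} + \frac{1}{7} \cdot 614 = - \frac{4}{7} + \frac{614}{7} = \frac{610}{7} \approx 87.143$)
$\left(2878 + f\right) \left(C{\left(-6 \right)} + a\right) = \left(2878 + \frac{610}{7}\right) \left(\left(-7\right) \left(-6\right) - 1361\right) = \frac{20756 \left(42 - 1361\right)}{7} = \frac{20756}{7} \left(-1319\right) = - \frac{27377164}{7}$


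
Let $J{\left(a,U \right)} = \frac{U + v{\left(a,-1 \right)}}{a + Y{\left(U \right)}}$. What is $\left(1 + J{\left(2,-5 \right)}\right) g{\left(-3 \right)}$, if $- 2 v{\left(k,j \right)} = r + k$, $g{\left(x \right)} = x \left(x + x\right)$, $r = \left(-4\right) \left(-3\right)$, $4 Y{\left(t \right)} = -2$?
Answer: $-126$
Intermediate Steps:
$Y{\left(t \right)} = - \frac{1}{2}$ ($Y{\left(t \right)} = \frac{1}{4} \left(-2\right) = - \frac{1}{2}$)
$r = 12$
$g{\left(x \right)} = 2 x^{2}$ ($g{\left(x \right)} = x 2 x = 2 x^{2}$)
$v{\left(k,j \right)} = -6 - \frac{k}{2}$ ($v{\left(k,j \right)} = - \frac{12 + k}{2} = -6 - \frac{k}{2}$)
$J{\left(a,U \right)} = \frac{-6 + U - \frac{a}{2}}{- \frac{1}{2} + a}$ ($J{\left(a,U \right)} = \frac{U - \left(6 + \frac{a}{2}\right)}{a - \frac{1}{2}} = \frac{-6 + U - \frac{a}{2}}{- \frac{1}{2} + a}$)
$\left(1 + J{\left(2,-5 \right)}\right) g{\left(-3 \right)} = \left(1 + \frac{-12 - 2 + 2 \left(-5\right)}{-1 + 2 \cdot 2}\right) 2 \left(-3\right)^{2} = \left(1 + \frac{-12 - 2 - 10}{-1 + 4}\right) 2 \cdot 9 = \left(1 + \frac{1}{3} \left(-24\right)\right) 18 = \left(1 - 8\right) 18 = \left(-7\right) 18 = -126$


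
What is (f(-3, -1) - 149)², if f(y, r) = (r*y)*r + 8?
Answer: 20736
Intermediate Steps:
f(y, r) = 8 + y*r² (f(y, r) = y*r² + 8 = 8 + y*r²)
(f(-3, -1) - 149)² = ((8 - 3*(-1)²) - 149)² = ((8 - 3*1) - 149)² = ((8 - 3) - 149)² = (5 - 149)² = (-144)² = 20736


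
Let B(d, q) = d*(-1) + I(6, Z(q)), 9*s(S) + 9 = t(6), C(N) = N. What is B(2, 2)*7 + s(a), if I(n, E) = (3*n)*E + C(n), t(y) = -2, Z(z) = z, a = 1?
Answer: 2509/9 ≈ 278.78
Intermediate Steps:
s(S) = -11/9 (s(S) = -1 + (⅑)*(-2) = -1 - 2/9 = -11/9)
I(n, E) = n + 3*E*n (I(n, E) = (3*n)*E + n = 3*E*n + n = n + 3*E*n)
B(d, q) = 6 - d + 18*q (B(d, q) = d*(-1) + 6*(1 + 3*q) = -d + (6 + 18*q) = 6 - d + 18*q)
B(2, 2)*7 + s(a) = (6 - 1*2 + 18*2)*7 - 11/9 = (6 - 2 + 36)*7 - 11/9 = 40*7 - 11/9 = 280 - 11/9 = 2509/9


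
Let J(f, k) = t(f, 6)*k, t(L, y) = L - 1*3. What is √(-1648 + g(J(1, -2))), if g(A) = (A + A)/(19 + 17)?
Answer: I*√14830/3 ≈ 40.593*I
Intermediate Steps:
t(L, y) = -3 + L (t(L, y) = L - 3 = -3 + L)
J(f, k) = k*(-3 + f) (J(f, k) = (-3 + f)*k = k*(-3 + f))
g(A) = A/18 (g(A) = (2*A)/36 = (2*A)*(1/36) = A/18)
√(-1648 + g(J(1, -2))) = √(-1648 + (-2*(-3 + 1))/18) = √(-1648 + (-2*(-2))/18) = √(-1648 + (1/18)*4) = √(-1648 + 2/9) = √(-14830/9) = I*√14830/3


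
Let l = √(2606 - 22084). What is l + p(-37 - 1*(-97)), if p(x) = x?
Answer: 60 + I*√19478 ≈ 60.0 + 139.56*I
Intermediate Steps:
l = I*√19478 (l = √(-19478) = I*√19478 ≈ 139.56*I)
l + p(-37 - 1*(-97)) = I*√19478 + (-37 - 1*(-97)) = I*√19478 + (-37 + 97) = I*√19478 + 60 = 60 + I*√19478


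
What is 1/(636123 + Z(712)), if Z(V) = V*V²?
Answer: 1/361580251 ≈ 2.7656e-9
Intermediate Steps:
Z(V) = V³
1/(636123 + Z(712)) = 1/(636123 + 712³) = 1/(636123 + 360944128) = 1/361580251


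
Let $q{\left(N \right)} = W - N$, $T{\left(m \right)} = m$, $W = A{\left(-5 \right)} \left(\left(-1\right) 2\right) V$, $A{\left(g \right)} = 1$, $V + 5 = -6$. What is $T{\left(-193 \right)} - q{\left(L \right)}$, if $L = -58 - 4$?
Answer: $-277$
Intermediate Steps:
$V = -11$ ($V = -5 - 6 = -11$)
$W = 22$ ($W = 1 \left(\left(-1\right) 2\right) \left(-11\right) = 1 \left(-2\right) \left(-11\right) = \left(-2\right) \left(-11\right) = 22$)
$L = -62$
$q{\left(N \right)} = 22 - N$
$T{\left(-193 \right)} - q{\left(L \right)} = -193 - \left(22 - -62\right) = -193 - \left(22 + 62\right) = -193 - 84 = -277$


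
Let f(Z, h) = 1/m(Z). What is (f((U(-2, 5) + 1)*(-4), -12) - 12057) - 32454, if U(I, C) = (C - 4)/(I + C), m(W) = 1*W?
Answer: -712179/16 ≈ -44511.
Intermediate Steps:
m(W) = W
U(I, C) = (-4 + C)/(C + I)
f(Z, h) = 1/Z
(f((U(-2, 5) + 1)*(-4), -12) - 12057) - 32454 = (1/(((-4 + 5)/(5 - 2) + 1)*(-4)) - 12057) - 32454 = (1/((1/3 + 1)*(-4)) - 12057) - 32454 = (1/((4/3)*(-4)) - 12057) - 32454 = (1/(-16/3) - 12057) - 32454 = (-3/16 - 12057) - 32454 = -192915/16 - 32454 = -712179/16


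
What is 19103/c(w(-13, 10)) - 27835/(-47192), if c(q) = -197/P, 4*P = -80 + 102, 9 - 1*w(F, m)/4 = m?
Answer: -4952814773/9296824 ≈ -532.74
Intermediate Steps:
w(F, m) = 36 - 4*m
P = 11/2 (P = (-80 + 102)/4 = (¼)*22 = 11/2 ≈ 5.5000)
c(q) = -394/11 (c(q) = -197/11/2 = -197*2/11 = -394/11)
19103/c(w(-13, 10)) - 27835/(-47192) = 19103/(-394/11) - 27835/(-47192) = 19103*(-11/394) - 27835*(-1/47192) = -210133/394 + 27835/47192 = -4952814773/9296824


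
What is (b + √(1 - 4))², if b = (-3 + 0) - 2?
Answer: (5 - I*√3)² ≈ 22.0 - 17.32*I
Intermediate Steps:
b = -5 (b = -3 - 2 = -5)
(b + √(1 - 4))² = (-5 + √(1 - 4))² = (-5 + √(-3))² = (-5 + I*√3)²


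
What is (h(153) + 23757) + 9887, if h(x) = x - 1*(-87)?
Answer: 33884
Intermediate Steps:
h(x) = 87 + x (h(x) = x + 87 = 87 + x)
(h(153) + 23757) + 9887 = ((87 + 153) + 23757) + 9887 = (240 + 23757) + 9887 = 23997 + 9887 = 33884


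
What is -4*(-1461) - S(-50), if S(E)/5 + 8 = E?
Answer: 6134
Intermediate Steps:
S(E) = -40 + 5*E
-4*(-1461) - S(-50) = -4*(-1461) - (-40 + 5*(-50)) = 5844 - (-40 - 250) = 5844 - 1*(-290) = 5844 + 290 = 6134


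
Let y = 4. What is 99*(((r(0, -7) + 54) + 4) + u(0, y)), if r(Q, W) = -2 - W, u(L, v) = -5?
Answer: 5742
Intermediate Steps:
99*(((r(0, -7) + 54) + 4) + u(0, y)) = 99*((((-2 - 1*(-7)) + 54) + 4) - 5) = 99*((((-2 + 7) + 54) + 4) - 5) = 99*(((5 + 54) + 4) - 5) = 99*((59 + 4) - 5) = 99*(63 - 5) = 99*58 = 5742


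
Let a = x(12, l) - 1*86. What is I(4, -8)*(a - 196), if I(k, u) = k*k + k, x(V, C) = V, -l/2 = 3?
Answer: -5400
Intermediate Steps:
l = -6 (l = -2*3 = -6)
I(k, u) = k + k² (I(k, u) = k² + k = k + k²)
a = -74 (a = 12 - 1*86 = 12 - 86 = -74)
I(4, -8)*(a - 196) = (4*(1 + 4))*(-74 - 196) = (4*5)*(-270) = 20*(-270) = -5400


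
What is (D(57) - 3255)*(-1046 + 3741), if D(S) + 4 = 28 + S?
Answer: -8553930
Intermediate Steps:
D(S) = 24 + S (D(S) = -4 + (28 + S) = 24 + S)
(D(57) - 3255)*(-1046 + 3741) = ((24 + 57) - 3255)*(-1046 + 3741) = (81 - 3255)*2695 = -3174*2695 = -8553930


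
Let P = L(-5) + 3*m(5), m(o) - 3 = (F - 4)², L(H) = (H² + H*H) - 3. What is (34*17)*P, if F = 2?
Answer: 39304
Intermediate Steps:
L(H) = -3 + 2*H² (L(H) = (H² + H²) - 3 = 2*H² - 3 = -3 + 2*H²)
m(o) = 7 (m(o) = 3 + (2 - 4)² = 3 + (-2)² = 3 + 4 = 7)
P = 68 (P = (-3 + 2*(-5)²) + 3*7 = (-3 + 2*25) + 21 = (-3 + 50) + 21 = 47 + 21 = 68)
(34*17)*P = (34*17)*68 = 578*68 = 39304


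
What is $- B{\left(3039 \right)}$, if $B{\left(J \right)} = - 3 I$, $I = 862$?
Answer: $2586$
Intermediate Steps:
$B{\left(J \right)} = -2586$ ($B{\left(J \right)} = \left(-3\right) 862 = -2586$)
$- B{\left(3039 \right)} = \left(-1\right) \left(-2586\right) = 2586$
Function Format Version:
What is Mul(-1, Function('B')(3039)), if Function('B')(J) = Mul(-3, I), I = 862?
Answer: 2586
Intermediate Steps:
Function('B')(J) = -2586 (Function('B')(J) = Mul(-3, 862) = -2586)
Mul(-1, Function('B')(3039)) = Mul(-1, -2586) = 2586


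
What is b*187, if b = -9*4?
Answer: -6732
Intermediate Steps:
b = -36
b*187 = -36*187 = -6732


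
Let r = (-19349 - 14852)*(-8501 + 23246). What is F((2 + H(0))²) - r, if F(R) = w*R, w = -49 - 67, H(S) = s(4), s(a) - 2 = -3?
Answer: 504293629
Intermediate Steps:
s(a) = -1 (s(a) = 2 - 3 = -1)
H(S) = -1
r = -504293745 (r = -34201*14745 = -504293745)
w = -116
F(R) = -116*R
F((2 + H(0))²) - r = -116*(2 - 1)² - 1*(-504293745) = -116*1² + 504293745 = -116*1 + 504293745 = -116 + 504293745 = 504293629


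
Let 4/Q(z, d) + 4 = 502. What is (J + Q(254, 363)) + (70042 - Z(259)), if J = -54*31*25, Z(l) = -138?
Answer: 7054172/249 ≈ 28330.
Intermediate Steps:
Q(z, d) = 2/249 (Q(z, d) = 4/(-4 + 502) = 4/498 = 4*(1/498) = 2/249)
J = -41850 (J = -1674*25 = -41850)
(J + Q(254, 363)) + (70042 - Z(259)) = (-41850 + 2/249) + (70042 - 1*(-138)) = -10420648/249 + (70042 + 138) = -10420648/249 + 70180 = 7054172/249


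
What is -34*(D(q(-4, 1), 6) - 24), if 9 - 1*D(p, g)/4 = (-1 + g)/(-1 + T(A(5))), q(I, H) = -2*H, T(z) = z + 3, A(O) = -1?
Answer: 272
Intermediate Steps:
T(z) = 3 + z
D(p, g) = 40 - 4*g (D(p, g) = 36 - 4*(-1 + g)/(-1 + (3 - 1)) = 36 - 4*(-1 + g)/(-1 + 2) = 36 - 4*(-1 + g)/1 = 36 - 4*(-1 + g) = 36 + (4 - 4*g) = 40 - 4*g)
-34*(D(q(-4, 1), 6) - 24) = -34*((40 - 4*6) - 24) = -34*((40 - 24) - 24) = -34*(16 - 24) = -34*(-8) = 272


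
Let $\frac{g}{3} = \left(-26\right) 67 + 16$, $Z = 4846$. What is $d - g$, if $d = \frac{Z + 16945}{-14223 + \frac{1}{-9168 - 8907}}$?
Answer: $\frac{190110018129}{36725818} \approx 5176.5$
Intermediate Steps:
$d = - \frac{56267475}{36725818}$ ($d = \frac{4846 + 16945}{-14223 + \frac{1}{-9168 - 8907}} = \frac{21791}{-14223 + \frac{1}{-18075}} = \frac{21791}{-14223 - \frac{1}{18075}} = \frac{21791}{- \frac{257080726}{18075}} = 21791 \left(- \frac{18075}{257080726}\right) = - \frac{56267475}{36725818} \approx -1.5321$)
$g = -5178$ ($g = 3 \left(\left(-26\right) 67 + 16\right) = 3 \left(-1742 + 16\right) = 3 \left(-1726\right) = -5178$)
$d - g = - \frac{56267475}{36725818} - -5178 = - \frac{56267475}{36725818} + 5178 = \frac{190110018129}{36725818}$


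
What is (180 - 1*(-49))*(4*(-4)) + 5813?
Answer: 2149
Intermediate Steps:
(180 - 1*(-49))*(4*(-4)) + 5813 = (180 + 49)*(-16) + 5813 = 229*(-16) + 5813 = -3664 + 5813 = 2149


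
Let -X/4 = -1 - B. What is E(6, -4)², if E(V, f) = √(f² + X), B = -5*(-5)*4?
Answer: 420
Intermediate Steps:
B = 100 (B = 25*4 = 100)
X = 404 (X = -4*(-1 - 1*100) = -4*(-1 - 100) = -4*(-101) = 404)
E(V, f) = √(404 + f²) (E(V, f) = √(f² + 404) = √(404 + f²))
E(6, -4)² = (√(404 + (-4)²))² = (√(404 + 16))² = (√420)² = (2*√105)² = 420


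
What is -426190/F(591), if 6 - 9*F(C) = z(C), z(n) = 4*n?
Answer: 213095/131 ≈ 1626.7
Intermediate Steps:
F(C) = ⅔ - 4*C/9
-426190/F(591) = -426190/(⅔ - 4/9*591) = -426190/(⅔ - 788/3) = -426190/(-262) = -426190*(-1/262) = 213095/131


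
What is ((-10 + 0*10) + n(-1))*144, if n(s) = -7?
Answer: -2448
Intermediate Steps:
((-10 + 0*10) + n(-1))*144 = ((-10 + 0*10) - 7)*144 = ((-10 + 0) - 7)*144 = (-10 - 7)*144 = -17*144 = -2448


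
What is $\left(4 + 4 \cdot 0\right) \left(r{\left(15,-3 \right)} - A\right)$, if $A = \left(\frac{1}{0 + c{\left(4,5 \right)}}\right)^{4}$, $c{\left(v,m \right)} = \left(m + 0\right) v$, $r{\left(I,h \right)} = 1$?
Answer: $\frac{159999}{40000} \approx 4.0$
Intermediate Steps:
$c{\left(v,m \right)} = m v$
$A = \frac{1}{160000}$ ($A = \left(\frac{1}{0 + 5 \cdot 4}\right)^{4} = \left(\frac{1}{0 + 20}\right)^{4} = \left(\frac{1}{20}\right)^{4} = \frac{1}{160000} \approx 6.25 \cdot 10^{-6}$)
$\left(4 + 4 \cdot 0\right) \left(r{\left(15,-3 \right)} - A\right) = \left(4 + 4 \cdot 0\right) \left(1 - \frac{1}{160000}\right) = \left(4 + 0\right) \left(1 - \frac{1}{160000}\right) = 4 \cdot \frac{159999}{160000} = \frac{159999}{40000}$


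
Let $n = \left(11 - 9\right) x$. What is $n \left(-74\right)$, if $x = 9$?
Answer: $-1332$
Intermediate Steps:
$n = 18$ ($n = \left(11 - 9\right) 9 = 2 \cdot 9 = 18$)
$n \left(-74\right) = 18 \left(-74\right) = -1332$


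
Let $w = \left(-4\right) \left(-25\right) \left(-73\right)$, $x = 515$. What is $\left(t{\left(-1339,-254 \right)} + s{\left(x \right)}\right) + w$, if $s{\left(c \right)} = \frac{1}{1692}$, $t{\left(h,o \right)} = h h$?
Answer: $\frac{3021270733}{1692} \approx 1.7856 \cdot 10^{6}$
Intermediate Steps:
$t{\left(h,o \right)} = h^{2}$
$w = -7300$ ($w = 100 \left(-73\right) = -7300$)
$s{\left(c \right)} = \frac{1}{1692}$
$\left(t{\left(-1339,-254 \right)} + s{\left(x \right)}\right) + w = \left(\left(-1339\right)^{2} + \frac{1}{1692}\right) - 7300 = \left(1792921 + \frac{1}{1692}\right) - 7300 = \frac{3033622333}{1692} - 7300 = \frac{3021270733}{1692}$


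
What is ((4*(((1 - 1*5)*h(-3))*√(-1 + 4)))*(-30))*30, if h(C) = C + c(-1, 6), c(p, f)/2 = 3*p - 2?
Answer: -187200*√3 ≈ -3.2424e+5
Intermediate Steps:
c(p, f) = -4 + 6*p (c(p, f) = 2*(3*p - 2) = 2*(-2 + 3*p) = -4 + 6*p)
h(C) = -10 + C (h(C) = C + (-4 + 6*(-1)) = C + (-4 - 6) = C - 10 = -10 + C)
((4*(((1 - 1*5)*h(-3))*√(-1 + 4)))*(-30))*30 = ((4*(((1 - 1*5)*(-10 - 3))*√(-1 + 4)))*(-30))*30 = ((4*(((1 - 5)*(-13))*√3))*(-30))*30 = ((4*((-4*(-13))*√3))*(-30))*30 = ((4*(52*√3))*(-30))*30 = ((208*√3)*(-30))*30 = -6240*√3*30 = -187200*√3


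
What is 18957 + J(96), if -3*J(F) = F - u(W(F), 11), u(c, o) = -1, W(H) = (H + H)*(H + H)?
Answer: 56774/3 ≈ 18925.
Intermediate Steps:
W(H) = 4*H² (W(H) = (2*H)*(2*H) = 4*H²)
J(F) = -⅓ - F/3 (J(F) = -(F - 1*(-1))/3 = -(F + 1)/3 = -(1 + F)/3 = -⅓ - F/3)
18957 + J(96) = 18957 + (-⅓ - ⅓*96) = 18957 + (-⅓ - 32) = 18957 - 97/3 = 56774/3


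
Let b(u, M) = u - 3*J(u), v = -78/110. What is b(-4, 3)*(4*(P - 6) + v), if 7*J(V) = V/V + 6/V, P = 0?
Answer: 72027/770 ≈ 93.542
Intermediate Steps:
J(V) = 1/7 + 6/(7*V) (J(V) = (V/V + 6/V)/7 = (1 + 6/V)/7 = 1/7 + 6/(7*V))
v = -39/55 (v = -78*1/110 = -39/55 ≈ -0.70909)
b(u, M) = u - 3*(6 + u)/(7*u)
b(-4, 3)*(4*(P - 6) + v) = (-3/7 - 4 - 18/7/(-4))*(4*(0 - 6) - 39/55) = (-3/7 - 4 - 18/7*(-1/4))*(4*(-6) - 39/55) = (-3/7 - 4 + 9/14)*(-24 - 39/55) = -53/14*(-1359/55) = 72027/770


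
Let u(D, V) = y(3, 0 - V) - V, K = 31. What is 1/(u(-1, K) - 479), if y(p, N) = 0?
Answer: -1/510 ≈ -0.0019608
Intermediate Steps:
u(D, V) = -V (u(D, V) = 0 - V = -V)
1/(u(-1, K) - 479) = 1/(-1*31 - 479) = 1/(-31 - 479) = 1/(-510) = -1/510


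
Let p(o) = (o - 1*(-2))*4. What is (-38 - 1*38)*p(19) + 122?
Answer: -6262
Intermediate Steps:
p(o) = 8 + 4*o (p(o) = (o + 2)*4 = (2 + o)*4 = 8 + 4*o)
(-38 - 1*38)*p(19) + 122 = (-38 - 1*38)*(8 + 4*19) + 122 = (-38 - 38)*(8 + 76) + 122 = -76*84 + 122 = -6384 + 122 = -6262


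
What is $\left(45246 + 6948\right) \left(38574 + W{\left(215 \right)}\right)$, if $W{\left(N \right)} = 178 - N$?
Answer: $2011400178$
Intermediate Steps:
$\left(45246 + 6948\right) \left(38574 + W{\left(215 \right)}\right) = \left(45246 + 6948\right) \left(38574 + \left(178 - 215\right)\right) = 52194 \left(38574 + \left(178 - 215\right)\right) = 52194 \left(38574 - 37\right) = 52194 \cdot 38537 = 2011400178$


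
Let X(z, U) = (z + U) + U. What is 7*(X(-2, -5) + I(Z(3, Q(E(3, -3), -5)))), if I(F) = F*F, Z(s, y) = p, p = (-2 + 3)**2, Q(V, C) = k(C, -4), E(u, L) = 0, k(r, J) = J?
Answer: -77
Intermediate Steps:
Q(V, C) = -4
p = 1 (p = 1**2 = 1)
Z(s, y) = 1
X(z, U) = z + 2*U (X(z, U) = (U + z) + U = z + 2*U)
I(F) = F**2
7*(X(-2, -5) + I(Z(3, Q(E(3, -3), -5)))) = 7*((-2 + 2*(-5)) + 1**2) = 7*((-2 - 10) + 1) = 7*(-12 + 1) = 7*(-11) = -77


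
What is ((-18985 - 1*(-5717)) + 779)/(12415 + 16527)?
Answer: -12489/28942 ≈ -0.43152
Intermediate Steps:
((-18985 - 1*(-5717)) + 779)/(12415 + 16527) = ((-18985 + 5717) + 779)/28942 = (-13268 + 779)*(1/28942) = -12489*1/28942 = -12489/28942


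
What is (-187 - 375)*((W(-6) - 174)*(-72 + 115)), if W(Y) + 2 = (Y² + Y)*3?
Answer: 2078276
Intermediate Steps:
W(Y) = -2 + 3*Y + 3*Y² (W(Y) = -2 + (Y² + Y)*3 = -2 + (Y + Y²)*3 = -2 + (3*Y + 3*Y²) = -2 + 3*Y + 3*Y²)
(-187 - 375)*((W(-6) - 174)*(-72 + 115)) = (-187 - 375)*(((-2 + 3*(-6) + 3*(-6)²) - 174)*(-72 + 115)) = -562*((-2 - 18 + 3*36) - 174)*43 = -562*((-2 - 18 + 108) - 174)*43 = -562*(88 - 174)*43 = -(-48332)*43 = -562*(-3698) = 2078276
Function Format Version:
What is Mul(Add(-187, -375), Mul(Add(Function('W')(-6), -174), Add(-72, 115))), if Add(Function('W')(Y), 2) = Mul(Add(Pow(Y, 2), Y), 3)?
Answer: 2078276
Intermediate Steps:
Function('W')(Y) = Add(-2, Mul(3, Y), Mul(3, Pow(Y, 2))) (Function('W')(Y) = Add(-2, Mul(Add(Pow(Y, 2), Y), 3)) = Add(-2, Mul(Add(Y, Pow(Y, 2)), 3)) = Add(-2, Add(Mul(3, Y), Mul(3, Pow(Y, 2)))) = Add(-2, Mul(3, Y), Mul(3, Pow(Y, 2))))
Mul(Add(-187, -375), Mul(Add(Function('W')(-6), -174), Add(-72, 115))) = Mul(Add(-187, -375), Mul(Add(Add(-2, Mul(3, -6), Mul(3, Pow(-6, 2))), -174), Add(-72, 115))) = Mul(-562, Mul(Add(Add(-2, -18, Mul(3, 36)), -174), 43)) = Mul(-562, Mul(Add(Add(-2, -18, 108), -174), 43)) = Mul(-562, Mul(Add(88, -174), 43)) = Mul(-562, Mul(-86, 43)) = Mul(-562, -3698) = 2078276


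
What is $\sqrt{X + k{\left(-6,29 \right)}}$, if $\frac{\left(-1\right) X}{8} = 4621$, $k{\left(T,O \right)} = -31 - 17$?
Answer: $2 i \sqrt{9254} \approx 192.4 i$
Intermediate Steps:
$k{\left(T,O \right)} = -48$ ($k{\left(T,O \right)} = -31 - 17 = -48$)
$X = -36968$ ($X = \left(-8\right) 4621 = -36968$)
$\sqrt{X + k{\left(-6,29 \right)}} = \sqrt{-36968 - 48} = \sqrt{-37016} = 2 i \sqrt{9254}$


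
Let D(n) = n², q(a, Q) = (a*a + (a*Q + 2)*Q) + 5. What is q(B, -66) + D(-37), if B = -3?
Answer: -11817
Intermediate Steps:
q(a, Q) = 5 + a² + Q*(2 + Q*a) (q(a, Q) = (a² + (Q*a + 2)*Q) + 5 = (a² + (2 + Q*a)*Q) + 5 = (a² + Q*(2 + Q*a)) + 5 = 5 + a² + Q*(2 + Q*a))
q(B, -66) + D(-37) = (5 + (-3)² + 2*(-66) - 3*(-66)²) + (-37)² = (5 + 9 - 132 - 3*4356) + 1369 = (5 + 9 - 132 - 13068) + 1369 = -13186 + 1369 = -11817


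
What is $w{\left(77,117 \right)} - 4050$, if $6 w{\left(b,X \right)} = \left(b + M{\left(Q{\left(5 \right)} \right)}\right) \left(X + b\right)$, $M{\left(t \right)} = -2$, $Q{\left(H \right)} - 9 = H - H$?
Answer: $-1625$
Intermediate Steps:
$Q{\left(H \right)} = 9$ ($Q{\left(H \right)} = 9 + \left(H - H\right) = 9 + 0 = 9$)
$w{\left(b,X \right)} = \frac{\left(-2 + b\right) \left(X + b\right)}{6}$ ($w{\left(b,X \right)} = \frac{\left(b - 2\right) \left(X + b\right)}{6} = \frac{\left(-2 + b\right) \left(X + b\right)}{6}$)
$w{\left(77,117 \right)} - 4050 = \left(\left(- \frac{1}{3}\right) 117 - \frac{77}{3} + \frac{77^{2}}{6} + \frac{1}{6} \cdot 117 \cdot 77\right) - 4050 = \left(-39 - \frac{77}{3} + \frac{1}{6} \cdot 5929 + \frac{3003}{2}\right) + \left(-24243 + 20193\right) = \left(-39 - \frac{77}{3} + \frac{5929}{6} + \frac{3003}{2}\right) - 4050 = 2425 - 4050 = -1625$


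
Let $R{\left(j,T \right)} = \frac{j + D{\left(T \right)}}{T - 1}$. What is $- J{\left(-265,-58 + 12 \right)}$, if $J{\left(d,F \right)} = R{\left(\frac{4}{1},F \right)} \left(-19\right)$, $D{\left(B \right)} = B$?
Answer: $\frac{798}{47} \approx 16.979$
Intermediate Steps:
$R{\left(j,T \right)} = \frac{T + j}{-1 + T}$ ($R{\left(j,T \right)} = \frac{j + T}{T - 1} = \frac{T + j}{-1 + T}$)
$J{\left(d,F \right)} = - \frac{19 \left(4 + F\right)}{-1 + F}$ ($J{\left(d,F \right)} = \frac{F + \frac{4}{1}}{-1 + F} \left(-19\right) = \frac{F + 4 \cdot 1}{-1 + F} \left(-19\right) = \frac{F + 4}{-1 + F} \left(-19\right) = \frac{4 + F}{-1 + F} \left(-19\right) = - \frac{19 \left(4 + F\right)}{-1 + F}$)
$- J{\left(-265,-58 + 12 \right)} = - \frac{19 \left(-4 - \left(-58 + 12\right)\right)}{-1 + \left(-58 + 12\right)} = - \frac{19 \left(-4 - -46\right)}{-1 - 46} = - \frac{19 \left(-4 + 46\right)}{-47} = - \frac{19 \left(-1\right) 42}{47} = \left(-1\right) \left(- \frac{798}{47}\right) = \frac{798}{47}$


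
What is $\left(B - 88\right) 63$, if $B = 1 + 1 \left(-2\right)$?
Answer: $-5607$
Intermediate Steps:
$B = -1$ ($B = 1 - 2 = -1$)
$\left(B - 88\right) 63 = \left(-1 - 88\right) 63 = \left(-89\right) 63 = -5607$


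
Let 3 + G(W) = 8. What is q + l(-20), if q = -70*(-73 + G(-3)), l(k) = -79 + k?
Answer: 4661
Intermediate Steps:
G(W) = 5 (G(W) = -3 + 8 = 5)
q = 4760 (q = -70*(-73 + 5) = -70*(-68) = 4760)
q + l(-20) = 4760 + (-79 - 20) = 4760 - 99 = 4661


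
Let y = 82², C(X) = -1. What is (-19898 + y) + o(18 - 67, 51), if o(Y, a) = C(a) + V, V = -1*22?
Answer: -13197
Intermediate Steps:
V = -22
y = 6724
o(Y, a) = -23 (o(Y, a) = -1 - 22 = -23)
(-19898 + y) + o(18 - 67, 51) = (-19898 + 6724) - 23 = -13174 - 23 = -13197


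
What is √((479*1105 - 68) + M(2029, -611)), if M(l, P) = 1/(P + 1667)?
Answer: √36885005058/264 ≈ 727.48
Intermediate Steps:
M(l, P) = 1/(1667 + P)
√((479*1105 - 68) + M(2029, -611)) = √((479*1105 - 68) + 1/(1667 - 611)) = √((529295 - 68) + 1/1056) = √(529227 + 1/1056) = √(558863713/1056) = √36885005058/264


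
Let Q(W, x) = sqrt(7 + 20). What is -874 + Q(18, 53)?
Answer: -874 + 3*sqrt(3) ≈ -868.80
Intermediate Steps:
Q(W, x) = 3*sqrt(3) (Q(W, x) = sqrt(27) = 3*sqrt(3))
-874 + Q(18, 53) = -874 + 3*sqrt(3)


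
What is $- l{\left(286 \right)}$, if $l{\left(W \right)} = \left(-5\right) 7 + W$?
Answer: $-251$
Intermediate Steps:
$l{\left(W \right)} = -35 + W$
$- l{\left(286 \right)} = - (-35 + 286) = \left(-1\right) 251 = -251$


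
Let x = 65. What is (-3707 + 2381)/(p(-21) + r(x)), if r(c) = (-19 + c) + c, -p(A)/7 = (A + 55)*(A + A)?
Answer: -442/3369 ≈ -0.13120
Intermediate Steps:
p(A) = -14*A*(55 + A) (p(A) = -7*(A + 55)*(A + A) = -7*(55 + A)*2*A = -14*A*(55 + A))
r(c) = -19 + 2*c
(-3707 + 2381)/(p(-21) + r(x)) = (-3707 + 2381)/(-14*(-21)*(55 - 21) + (-19 + 2*65)) = -1326/(-14*(-21)*34 + (-19 + 130)) = -1326/(9996 + 111) = -1326/10107 = -1326*1/10107 = -442/3369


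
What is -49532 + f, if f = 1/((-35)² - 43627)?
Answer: -2100255865/42402 ≈ -49532.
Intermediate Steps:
f = -1/42402 (f = 1/(1225 - 43627) = 1/(-42402) = -1/42402 ≈ -2.3584e-5)
-49532 + f = -49532 - 1/42402 = -2100255865/42402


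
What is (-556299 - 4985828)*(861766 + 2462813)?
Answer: -18425239039533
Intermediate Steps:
(-556299 - 4985828)*(861766 + 2462813) = -5542127*3324579 = -18425239039533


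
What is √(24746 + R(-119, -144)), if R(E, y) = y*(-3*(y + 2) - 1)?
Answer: I*√36454 ≈ 190.93*I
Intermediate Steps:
R(E, y) = y*(-7 - 3*y) (R(E, y) = y*(-3*(2 + y) - 1) = y*((-6 - 3*y) - 1) = y*(-7 - 3*y))
√(24746 + R(-119, -144)) = √(24746 - 1*(-144)*(7 + 3*(-144))) = √(24746 - 1*(-144)*(7 - 432)) = √(24746 - 1*(-144)*(-425)) = √(24746 - 61200) = √(-36454) = I*√36454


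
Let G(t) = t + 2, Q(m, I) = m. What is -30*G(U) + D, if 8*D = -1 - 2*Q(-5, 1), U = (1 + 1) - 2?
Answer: -471/8 ≈ -58.875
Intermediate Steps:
U = 0 (U = 2 - 2 = 0)
G(t) = 2 + t
D = 9/8 (D = (-1 - 2*(-5))/8 = (-1 + 10)/8 = (⅛)*9 = 9/8 ≈ 1.1250)
-30*G(U) + D = -30*(2 + 0) + 9/8 = -30*2 + 9/8 = -60 + 9/8 = -471/8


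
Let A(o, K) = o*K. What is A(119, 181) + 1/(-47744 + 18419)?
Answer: 631631174/29325 ≈ 21539.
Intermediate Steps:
A(o, K) = K*o
A(119, 181) + 1/(-47744 + 18419) = 181*119 + 1/(-47744 + 18419) = 21539 + 1/(-29325) = 21539 - 1/29325 = 631631174/29325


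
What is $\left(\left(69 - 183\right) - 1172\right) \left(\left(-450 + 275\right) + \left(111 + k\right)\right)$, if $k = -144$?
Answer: $267488$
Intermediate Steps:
$\left(\left(69 - 183\right) - 1172\right) \left(\left(-450 + 275\right) + \left(111 + k\right)\right) = \left(\left(69 - 183\right) - 1172\right) \left(\left(-450 + 275\right) + \left(111 - 144\right)\right) = \left(\left(69 - 183\right) - 1172\right) \left(-175 - 33\right) = \left(-114 - 1172\right) \left(-208\right) = \left(-1286\right) \left(-208\right) = 267488$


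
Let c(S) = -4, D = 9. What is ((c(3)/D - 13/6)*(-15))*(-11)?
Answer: -2585/6 ≈ -430.83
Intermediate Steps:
((c(3)/D - 13/6)*(-15))*(-11) = ((-4/9 - 13/6)*(-15))*(-11) = -47/18*(-15)*(-11) = (235/6)*(-11) = -2585/6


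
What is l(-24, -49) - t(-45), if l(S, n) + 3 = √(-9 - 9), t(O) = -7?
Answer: 4 + 3*I*√2 ≈ 4.0 + 4.2426*I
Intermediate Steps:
l(S, n) = -3 + 3*I*√2 (l(S, n) = -3 + √(-9 - 9) = -3 + √(-18) = -3 + 3*I*√2)
l(-24, -49) - t(-45) = (-3 + 3*I*√2) - 1*(-7) = (-3 + 3*I*√2) + 7 = 4 + 3*I*√2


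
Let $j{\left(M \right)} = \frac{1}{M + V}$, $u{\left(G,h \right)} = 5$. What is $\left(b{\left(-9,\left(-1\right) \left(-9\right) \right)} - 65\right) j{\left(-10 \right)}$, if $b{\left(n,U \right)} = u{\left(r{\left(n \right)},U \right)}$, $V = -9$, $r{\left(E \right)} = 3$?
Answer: $\frac{60}{19} \approx 3.1579$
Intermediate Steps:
$b{\left(n,U \right)} = 5$
$j{\left(M \right)} = \frac{1}{-9 + M}$ ($j{\left(M \right)} = \frac{1}{M - 9} = \frac{1}{-9 + M}$)
$\left(b{\left(-9,\left(-1\right) \left(-9\right) \right)} - 65\right) j{\left(-10 \right)} = \frac{5 - 65}{-9 - 10} = - \frac{60}{-19} = \left(-60\right) \left(- \frac{1}{19}\right) = \frac{60}{19}$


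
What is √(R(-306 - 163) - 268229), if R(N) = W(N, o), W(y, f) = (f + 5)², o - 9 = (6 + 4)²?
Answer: I*√255233 ≈ 505.21*I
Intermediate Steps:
o = 109 (o = 9 + (6 + 4)² = 9 + 10² = 9 + 100 = 109)
W(y, f) = (5 + f)²
R(N) = 12996 (R(N) = (5 + 109)² = 114² = 12996)
√(R(-306 - 163) - 268229) = √(12996 - 268229) = √(-255233) = I*√255233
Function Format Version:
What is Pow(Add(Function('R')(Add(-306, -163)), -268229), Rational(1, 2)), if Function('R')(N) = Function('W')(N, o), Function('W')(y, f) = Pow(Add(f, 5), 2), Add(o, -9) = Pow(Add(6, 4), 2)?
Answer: Mul(I, Pow(255233, Rational(1, 2))) ≈ Mul(505.21, I)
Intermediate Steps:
o = 109 (o = Add(9, Pow(Add(6, 4), 2)) = Add(9, Pow(10, 2)) = Add(9, 100) = 109)
Function('W')(y, f) = Pow(Add(5, f), 2)
Function('R')(N) = 12996 (Function('R')(N) = Pow(Add(5, 109), 2) = Pow(114, 2) = 12996)
Pow(Add(Function('R')(Add(-306, -163)), -268229), Rational(1, 2)) = Pow(Add(12996, -268229), Rational(1, 2)) = Pow(-255233, Rational(1, 2)) = Mul(I, Pow(255233, Rational(1, 2)))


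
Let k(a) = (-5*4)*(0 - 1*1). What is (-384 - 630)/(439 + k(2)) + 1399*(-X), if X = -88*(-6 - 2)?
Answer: -150689426/153 ≈ -9.8490e+5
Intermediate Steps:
X = 704 (X = -88*(-8) = 704)
k(a) = 20 (k(a) = -20*(0 - 1) = -20*(-1) = 20)
(-384 - 630)/(439 + k(2)) + 1399*(-X) = (-384 - 630)/(439 + 20) + 1399*(-1*704) = -1014/459 + 1399*(-704) = -1014*1/459 - 984896 = -338/153 - 984896 = -150689426/153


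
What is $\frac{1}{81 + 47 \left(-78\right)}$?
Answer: $- \frac{1}{3585} \approx -0.00027894$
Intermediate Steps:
$\frac{1}{81 + 47 \left(-78\right)} = \frac{1}{81 - 3666} = \frac{1}{-3585} = - \frac{1}{3585}$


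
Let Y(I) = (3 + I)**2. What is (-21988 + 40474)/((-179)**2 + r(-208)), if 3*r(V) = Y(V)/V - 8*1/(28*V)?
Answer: 80746848/139660915 ≈ 0.57816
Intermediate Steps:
r(V) = -2/(21*V) + (3 + V)**2/(3*V) (r(V) = ((3 + V)**2/V - 8*1/(28*V))/3 = ((3 + V)**2/V - 2/(7*V))/3 = (-2/(7*V) + (3 + V)**2/V)/3 = -2/(21*V) + (3 + V)**2/(3*V))
(-21988 + 40474)/((-179)**2 + r(-208)) = (-21988 + 40474)/((-179)**2 + (1/21)*(-2 + 7*(3 - 208)**2)/(-208)) = 18486/(32041 + (1/21)*(-1/208)*(-2 + 7*(-205)**2)) = 18486/(32041 + (1/21)*(-1/208)*(-2 + 7*42025)) = 18486/(32041 + (1/21)*(-1/208)*(-2 + 294175)) = 18486/(32041 + (1/21)*(-1/208)*294173) = 18486/(32041 - 294173/4368) = 18486/(139660915/4368) = 18486*(4368/139660915) = 80746848/139660915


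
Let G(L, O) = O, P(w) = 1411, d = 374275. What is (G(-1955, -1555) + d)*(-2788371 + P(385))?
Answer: -1038755731200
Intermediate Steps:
(G(-1955, -1555) + d)*(-2788371 + P(385)) = (-1555 + 374275)*(-2788371 + 1411) = 372720*(-2786960) = -1038755731200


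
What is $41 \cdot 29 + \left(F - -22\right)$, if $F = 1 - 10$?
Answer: $1202$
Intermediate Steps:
$F = -9$ ($F = 1 - 10 = -9$)
$41 \cdot 29 + \left(F - -22\right) = 41 \cdot 29 - -13 = 1189 + \left(-9 + 22\right) = 1189 + 13 = 1202$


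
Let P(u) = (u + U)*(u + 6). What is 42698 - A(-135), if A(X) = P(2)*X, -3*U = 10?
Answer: 41258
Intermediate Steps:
U = -10/3 (U = -⅓*10 = -10/3 ≈ -3.3333)
P(u) = (6 + u)*(-10/3 + u) (P(u) = (u - 10/3)*(u + 6) = (-10/3 + u)*(6 + u) = (6 + u)*(-10/3 + u))
A(X) = -32*X/3 (A(X) = (-20 + 2² + (8/3)*2)*X = (-20 + 4 + 16/3)*X = -32*X/3)
42698 - A(-135) = 42698 - (-32)*(-135)/3 = 42698 - 1*1440 = 42698 - 1440 = 41258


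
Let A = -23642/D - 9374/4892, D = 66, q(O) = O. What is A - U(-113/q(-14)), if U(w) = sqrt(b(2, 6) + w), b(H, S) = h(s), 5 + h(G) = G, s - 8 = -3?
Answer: -29068837/80718 - sqrt(1582)/14 ≈ -362.97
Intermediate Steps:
s = 5 (s = 8 - 3 = 5)
h(G) = -5 + G
b(H, S) = 0 (b(H, S) = -5 + 5 = 0)
U(w) = sqrt(w) (U(w) = sqrt(0 + w) = sqrt(w))
A = -29068837/80718 (A = -23642/66 - 9374/4892 = -23642*1/66 - 9374*1/4892 = -11821/33 - 4687/2446 = -29068837/80718 ≈ -360.13)
A - U(-113/q(-14)) = -29068837/80718 - sqrt(-113/(-14)) = -29068837/80718 - sqrt(-113*(-1/14)) = -29068837/80718 - sqrt(113/14) = -29068837/80718 - sqrt(1582)/14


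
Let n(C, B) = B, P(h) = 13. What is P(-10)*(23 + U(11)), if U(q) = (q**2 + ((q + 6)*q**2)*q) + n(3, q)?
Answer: 296166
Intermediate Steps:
U(q) = q + q**2 + q**3*(6 + q) (U(q) = (q**2 + ((q + 6)*q**2)*q) + q = (q**2 + ((6 + q)*q**2)*q) + q = (q**2 + (q**2*(6 + q))*q) + q = (q**2 + q**3*(6 + q)) + q = q + q**2 + q**3*(6 + q))
P(-10)*(23 + U(11)) = 13*(23 + 11*(1 + 11 + 11**3 + 6*11**2)) = 13*(23 + 11*(1 + 11 + 1331 + 6*121)) = 13*(23 + 11*(1 + 11 + 1331 + 726)) = 13*(23 + 11*2069) = 13*(23 + 22759) = 13*22782 = 296166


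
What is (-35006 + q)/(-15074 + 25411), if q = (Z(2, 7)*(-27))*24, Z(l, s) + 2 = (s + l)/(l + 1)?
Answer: -35654/10337 ≈ -3.4492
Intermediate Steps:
Z(l, s) = -2 + (l + s)/(1 + l) (Z(l, s) = -2 + (s + l)/(l + 1) = -2 + (l + s)/(1 + l))
q = -648 (q = (((-2 + 7 - 1*2)/(1 + 2))*(-27))*24 = (((-2 + 7 - 2)/3)*(-27))*24 = (((⅓)*3)*(-27))*24 = (1*(-27))*24 = -27*24 = -648)
(-35006 + q)/(-15074 + 25411) = (-35006 - 648)/(-15074 + 25411) = -35654/10337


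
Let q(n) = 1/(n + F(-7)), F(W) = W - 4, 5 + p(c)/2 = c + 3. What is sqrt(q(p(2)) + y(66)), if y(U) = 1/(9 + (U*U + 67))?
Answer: I*sqrt(13470787)/12188 ≈ 0.30114*I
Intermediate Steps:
p(c) = -4 + 2*c (p(c) = -10 + 2*(c + 3) = -10 + 2*(3 + c) = -10 + (6 + 2*c) = -4 + 2*c)
y(U) = 1/(76 + U**2) (y(U) = 1/(9 + (U**2 + 67)) = 1/(9 + (67 + U**2)) = 1/(76 + U**2))
F(W) = -4 + W
q(n) = 1/(-11 + n) (q(n) = 1/(n + (-4 - 7)) = 1/(n - 11) = 1/(-11 + n))
sqrt(q(p(2)) + y(66)) = sqrt(1/(-11 + (-4 + 2*2)) + 1/(76 + 66**2)) = sqrt(1/(-11 + (-4 + 4)) + 1/(76 + 4356)) = sqrt(1/(-11 + 0) + 1/4432) = sqrt(1/(-11) + 1/4432) = sqrt(-1/11 + 1/4432) = sqrt(-4421/48752) = I*sqrt(13470787)/12188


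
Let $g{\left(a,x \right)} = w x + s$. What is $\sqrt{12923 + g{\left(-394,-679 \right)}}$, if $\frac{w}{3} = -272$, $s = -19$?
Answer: $2 \sqrt{141742} \approx 752.97$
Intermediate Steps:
$w = -816$ ($w = 3 \left(-272\right) = -816$)
$g{\left(a,x \right)} = -19 - 816 x$ ($g{\left(a,x \right)} = - 816 x - 19 = -19 - 816 x$)
$\sqrt{12923 + g{\left(-394,-679 \right)}} = \sqrt{12923 - -554045} = \sqrt{12923 + \left(-19 + 554064\right)} = \sqrt{12923 + 554045} = \sqrt{566968} = 2 \sqrt{141742}$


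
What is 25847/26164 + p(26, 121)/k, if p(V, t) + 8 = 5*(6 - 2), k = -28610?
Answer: 369584351/374276020 ≈ 0.98746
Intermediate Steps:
p(V, t) = 12 (p(V, t) = -8 + 5*(6 - 2) = -8 + 5*4 = -8 + 20 = 12)
25847/26164 + p(26, 121)/k = 25847/26164 + 12/(-28610) = 25847*(1/26164) + 12*(-1/28610) = 25847/26164 - 6/14305 = 369584351/374276020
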